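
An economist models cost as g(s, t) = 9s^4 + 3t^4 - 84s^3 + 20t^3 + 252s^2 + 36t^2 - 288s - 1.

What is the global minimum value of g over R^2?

g(s,t) separates as P(s) + Q(t) − 1, so its minimum is min P + min Q − 1.
P'(s) = 36(s - 4)(s - 2)(s - 1) vanishes at s ∈ {1, 2, 4}; Q'(t) = 12t(t + 2)(t + 3) vanishes at t ∈ {-3, -2, 0}.
Local minima of P (where P''>0): P(1)=-111, P(4)=-192. Local minima of Q: Q(-3)=27, Q(0)=0.
So the global minimum of g is P(4) + Q(0) − 1 = -192 + 0 − 1 = -193, attained at (4, 0).

-193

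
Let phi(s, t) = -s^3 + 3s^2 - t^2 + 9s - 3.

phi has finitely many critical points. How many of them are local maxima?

1

phi separates as a function of s plus a function of t, so ∇phi=0 decouples.
∂phi/∂s = -3(s - 3)(s + 1) = 0 at s ∈ {-1, 3}; ∂phi/∂t = -2t = 0 at t ∈ {0}.
The Hessian is diagonal: diag(phi_ss, phi_tt). Second derivatives: phi_ss(-1)=12, phi_ss(3)=-12; phi_tt(0)=-2.
Local maxima occur where both diagonal entries negative: (3, 0). Count: 1.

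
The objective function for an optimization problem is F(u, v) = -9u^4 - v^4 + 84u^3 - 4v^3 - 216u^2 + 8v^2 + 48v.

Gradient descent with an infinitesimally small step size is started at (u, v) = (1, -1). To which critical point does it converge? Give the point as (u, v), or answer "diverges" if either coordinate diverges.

(3, -2)

F is separable, so gradient descent decouples: u follows -∂F/∂u, v follows -∂F/∂v.
∂F/∂u = -36u(u - 4)(u - 3); at u=1 this is -216, so u increases.
∂F/∂v = -4(v - 2)(v + 2)(v + 3); at v=-1 this is 24, so v decreases.
u converges to its nearest critical value 3 (a local min of the u-part); v converges to -2. The iterate converges to (3, -2).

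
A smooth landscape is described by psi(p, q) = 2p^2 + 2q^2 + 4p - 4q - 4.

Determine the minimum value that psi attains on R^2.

psi(p,q) separates as A(p) + B(q) − 4, so its minimum is min A + min B − 4.
A'(p) = 4p + 4 vanishes at p ∈ {-1}; B'(q) = 4q - 4 vanishes at q ∈ {1}.
Local minima of A (where A''>0): A(-1)=-2. Local minima of B: B(1)=-2.
So the global minimum of psi is A(-1) + B(1) − 4 = -2 − 2 − 4 = -8, attained at (-1, 1).

-8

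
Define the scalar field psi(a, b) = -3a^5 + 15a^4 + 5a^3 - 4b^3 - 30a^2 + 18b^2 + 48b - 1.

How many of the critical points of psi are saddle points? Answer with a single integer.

4

psi separates as a function of a plus a function of b, so ∇psi=0 decouples.
∂psi/∂a = -15a(a - 4)(a - 1)(a + 1) = 0 at a ∈ {-1, 0, 1, 4}; ∂psi/∂b = -12(b - 4)(b + 1) = 0 at b ∈ {-1, 4}.
The Hessian is diagonal: diag(psi_aa, psi_bb). Second derivatives: psi_aa(-1)=150, psi_aa(0)=-60, psi_aa(1)=90, psi_aa(4)=-900; psi_bb(-1)=60, psi_bb(4)=-60.
Saddle points occur where the two diagonal entries have opposite signs: (-1, 4), (0, -1), (1, 4), (4, -1). Count: 4.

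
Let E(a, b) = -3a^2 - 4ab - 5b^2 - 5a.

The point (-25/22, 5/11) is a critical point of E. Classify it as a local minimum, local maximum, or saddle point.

The Hessian of E is constant: H = [[-6, -4], [-4, -10]].
det(H) = (-6)·(-10) − (-4)² = 44.
det(H) > 0 and tr(H) = -16 < 0, so H is negative definite and the point is a local maximum.

local maximum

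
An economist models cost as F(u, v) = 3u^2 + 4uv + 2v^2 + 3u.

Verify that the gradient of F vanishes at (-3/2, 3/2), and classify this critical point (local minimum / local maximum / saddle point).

∇F = (6u + 4v + 3, 4u + 4v); substituting (-3/2, 3/2) gives ∇F = (0, 0), so (-3/2, 3/2) is indeed a critical point.
The Hessian of F is constant: H = [[6, 4], [4, 4]].
det(H) = 6·4 − 4² = 8.
det(H) > 0 and tr(H) = 10 > 0, so H is positive definite and the point is a local minimum.

local minimum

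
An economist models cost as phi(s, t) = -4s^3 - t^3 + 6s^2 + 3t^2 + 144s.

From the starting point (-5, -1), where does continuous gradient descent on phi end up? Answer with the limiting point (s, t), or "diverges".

(-3, 0)

phi is separable, so gradient descent decouples: s follows -∂phi/∂s, t follows -∂phi/∂t.
∂phi/∂s = -12(s - 4)(s + 3); at s=-5 this is -216, so s increases.
∂phi/∂t = -3t(t - 2); at t=-1 this is -9, so t increases.
s converges to its nearest critical value -3 (a local min of the s-part); t converges to 0. The iterate converges to (-3, 0).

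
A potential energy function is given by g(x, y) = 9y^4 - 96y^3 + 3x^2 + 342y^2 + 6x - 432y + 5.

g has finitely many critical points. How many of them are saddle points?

g separates as a function of x plus a function of y, so ∇g=0 decouples.
∂g/∂x = 6(x + 1) = 0 at x ∈ {-1}; ∂g/∂y = 36(y - 4)(y - 3)(y - 1) = 0 at y ∈ {1, 3, 4}.
The Hessian is diagonal: diag(g_xx, g_yy). Second derivatives: g_xx(-1)=6; g_yy(1)=216, g_yy(3)=-72, g_yy(4)=108.
Saddle points occur where the two diagonal entries have opposite signs: (-1, 3). Count: 1.

1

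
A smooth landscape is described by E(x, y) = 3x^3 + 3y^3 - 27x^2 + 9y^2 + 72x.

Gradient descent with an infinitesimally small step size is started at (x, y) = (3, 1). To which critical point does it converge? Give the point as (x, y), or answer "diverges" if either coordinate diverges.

E is separable, so gradient descent decouples: x follows -∂E/∂x, y follows -∂E/∂y.
∂E/∂x = 9(x - 4)(x - 2); at x=3 this is -9, so x increases.
∂E/∂y = 9y(y + 2); at y=1 this is 27, so y decreases.
x converges to its nearest critical value 4 (a local min of the x-part); y converges to 0. The iterate converges to (4, 0).

(4, 0)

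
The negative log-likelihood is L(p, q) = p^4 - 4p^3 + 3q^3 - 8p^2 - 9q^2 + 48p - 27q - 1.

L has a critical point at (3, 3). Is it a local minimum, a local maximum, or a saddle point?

local minimum

The mixed partial ∂²L/∂p∂q is 0, so the Hessian at any point is diag(L_pp, L_qq) = diag(4(3p^2 - 6p - 4), 18(q - 1)).
At (3, 3): H = diag(20, 36).
Both eigenvalues are positive, so H is positive definite: a local minimum.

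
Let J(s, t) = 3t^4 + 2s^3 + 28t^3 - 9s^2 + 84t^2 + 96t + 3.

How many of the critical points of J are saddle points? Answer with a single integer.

J separates as a function of s plus a function of t, so ∇J=0 decouples.
∂J/∂s = 6s(s - 3) = 0 at s ∈ {0, 3}; ∂J/∂t = 12(t + 1)(t + 2)(t + 4) = 0 at t ∈ {-4, -2, -1}.
The Hessian is diagonal: diag(J_ss, J_tt). Second derivatives: J_ss(0)=-18, J_ss(3)=18; J_tt(-4)=72, J_tt(-2)=-24, J_tt(-1)=36.
Saddle points occur where the two diagonal entries have opposite signs: (0, -4), (0, -1), (3, -2). Count: 3.

3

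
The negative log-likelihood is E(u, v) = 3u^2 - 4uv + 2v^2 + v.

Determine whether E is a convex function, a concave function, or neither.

convex

E is quadratic, so its Hessian is the constant matrix H = [[6, -4], [-4, 4]].
det(H) = 8, tr(H) = 10.
det(H) > 0 and tr(H) > 0, so H is positive definite everywhere: convex.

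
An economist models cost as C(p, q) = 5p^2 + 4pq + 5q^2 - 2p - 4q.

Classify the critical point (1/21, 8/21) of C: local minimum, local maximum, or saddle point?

local minimum

The Hessian of C is constant: H = [[10, 4], [4, 10]].
det(H) = 10·10 − 4² = 84.
det(H) > 0 and tr(H) = 20 > 0, so H is positive definite and the point is a local minimum.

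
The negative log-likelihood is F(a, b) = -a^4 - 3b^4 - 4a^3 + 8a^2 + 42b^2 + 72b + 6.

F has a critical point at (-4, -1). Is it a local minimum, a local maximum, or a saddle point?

saddle point

The mixed partial ∂²F/∂a∂b is 0, so the Hessian at any point is diag(F_aa, F_bb) = diag(4(-3a^2 - 6a + 4), 12(-3b^2 + 7)).
At (-4, -1): H = diag(-80, 48).
The eigenvalues have opposite signs, so H is indefinite: a saddle point.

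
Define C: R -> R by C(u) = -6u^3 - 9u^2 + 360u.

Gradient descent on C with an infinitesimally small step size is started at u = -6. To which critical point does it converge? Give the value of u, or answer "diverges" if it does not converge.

C'(u) = -18(u - 4)(u + 5), so C'(-6) = -180.
Gradient descent moves in the -C' direction, i.e. u is increasing.
The nearest critical point in that direction is u = -5, where C'' = 162 > 0 (a local minimum). The iterate converges there.

-5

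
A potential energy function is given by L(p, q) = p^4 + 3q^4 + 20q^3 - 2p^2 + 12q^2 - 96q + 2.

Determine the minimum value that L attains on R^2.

-60

L(p,q) separates as A(p) + B(q) + 2, so its minimum is min A + min B + 2.
A'(p) = 4p(p - 1)(p + 1) vanishes at p ∈ {-1, 0, 1}; B'(q) = 12(q - 1)(q + 2)(q + 4) vanishes at q ∈ {-4, -2, 1}.
Local minima of A (where A''>0): A(-1)=-1, A(1)=-1. Local minima of B: B(-4)=64, B(1)=-61.
So the global minimum of L is A(-1) + B(1) + 2 = -1 − 61 + 2 = -60, attained at (-1, 1).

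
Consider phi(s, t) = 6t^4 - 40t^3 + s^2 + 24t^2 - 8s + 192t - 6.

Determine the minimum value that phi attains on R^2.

phi(s,t) separates as P(s) + Q(t) − 6, so its minimum is min P + min Q − 6.
P'(s) = 2s - 8 vanishes at s ∈ {4}; Q'(t) = 24(t - 4)(t - 2)(t + 1) vanishes at t ∈ {-1, 2, 4}.
Local minima of P (where P''>0): P(4)=-16. Local minima of Q: Q(-1)=-122, Q(4)=128.
So the global minimum of phi is P(4) + Q(-1) − 6 = -16 − 122 − 6 = -144, attained at (4, -1).

-144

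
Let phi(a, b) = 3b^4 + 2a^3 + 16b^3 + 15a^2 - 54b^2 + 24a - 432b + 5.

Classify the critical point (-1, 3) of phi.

local minimum

The mixed partial ∂²phi/∂a∂b is 0, so the Hessian at any point is diag(phi_aa, phi_bb) = diag(6(2a + 5), 12(3b^2 + 8b - 9)).
At (-1, 3): H = diag(18, 504).
Both eigenvalues are positive, so H is positive definite: a local minimum.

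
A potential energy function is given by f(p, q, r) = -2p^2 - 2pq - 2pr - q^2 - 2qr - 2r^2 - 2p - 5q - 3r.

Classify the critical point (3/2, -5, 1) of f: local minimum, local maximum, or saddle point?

The Hessian is constant: H = [[-4, -2, -2], [-2, -2, -2], [-2, -2, -4]].
Leading principal minors: Δ₁ = -4, Δ₂ = 4, Δ₃ = -8.
The minors alternate sign starting negative (−, +, −), so H is negative definite: a local maximum.

local maximum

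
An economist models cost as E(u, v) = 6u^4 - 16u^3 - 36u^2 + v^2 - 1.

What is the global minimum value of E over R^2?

E(u,v) separates as P(u) + Q(v) − 1, so its minimum is min P + min Q − 1.
P'(u) = 24u(u - 3)(u + 1) vanishes at u ∈ {-1, 0, 3}; Q'(v) = 2v vanishes at v ∈ {0}.
Local minima of P (where P''>0): P(-1)=-14, P(3)=-270. Local minima of Q: Q(0)=0.
So the global minimum of E is P(3) + Q(0) − 1 = -270 + 0 − 1 = -271, attained at (3, 0).

-271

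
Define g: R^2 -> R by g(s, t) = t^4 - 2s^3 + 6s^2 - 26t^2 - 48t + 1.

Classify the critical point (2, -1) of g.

The mixed partial ∂²g/∂s∂t is 0, so the Hessian at any point is diag(g_ss, g_tt) = diag(12(-s + 1), 4(3t^2 - 13)).
At (2, -1): H = diag(-12, -40).
Both eigenvalues are negative, so H is negative definite: a local maximum.

local maximum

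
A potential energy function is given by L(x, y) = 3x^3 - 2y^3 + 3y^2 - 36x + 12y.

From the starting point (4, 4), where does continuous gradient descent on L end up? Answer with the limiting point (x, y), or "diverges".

L is separable, so gradient descent decouples: x follows -∂L/∂x, y follows -∂L/∂y.
∂L/∂x = 9(x - 2)(x + 2); at x=4 this is 108, so x decreases.
∂L/∂y = -6(y - 2)(y + 1); at y=4 this is -60, so y increases.
The y-coordinate has no critical point in that direction and runs off to infinity.

diverges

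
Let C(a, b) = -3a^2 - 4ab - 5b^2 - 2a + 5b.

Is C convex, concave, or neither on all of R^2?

concave

C is quadratic, so its Hessian is the constant matrix H = [[-6, -4], [-4, -10]].
det(H) = 44, tr(H) = -16.
det(H) > 0 and tr(H) < 0, so H is negative definite everywhere: concave.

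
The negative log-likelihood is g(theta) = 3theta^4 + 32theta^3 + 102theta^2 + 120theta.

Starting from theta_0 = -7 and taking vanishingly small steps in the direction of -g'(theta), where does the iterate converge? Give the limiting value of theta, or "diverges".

g'(theta) = 12(theta + 1)(theta + 2)(theta + 5), so g'(-7) = -720.
Gradient descent moves in the -g' direction, i.e. theta is increasing.
The nearest critical point in that direction is theta = -5, where g'' = 144 > 0 (a local minimum). The iterate converges there.

-5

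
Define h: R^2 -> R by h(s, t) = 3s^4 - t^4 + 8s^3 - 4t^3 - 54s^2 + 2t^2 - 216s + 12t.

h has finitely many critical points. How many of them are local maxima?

h separates as a function of s plus a function of t, so ∇h=0 decouples.
∂h/∂s = 12(s - 3)(s + 2)(s + 3) = 0 at s ∈ {-3, -2, 3}; ∂h/∂t = -4(t - 1)(t + 1)(t + 3) = 0 at t ∈ {-3, -1, 1}.
The Hessian is diagonal: diag(h_ss, h_tt). Second derivatives: h_ss(-3)=72, h_ss(-2)=-60, h_ss(3)=360; h_tt(-3)=-32, h_tt(-1)=16, h_tt(1)=-32.
Local maxima occur where both diagonal entries negative: (-2, -3), (-2, 1). Count: 2.

2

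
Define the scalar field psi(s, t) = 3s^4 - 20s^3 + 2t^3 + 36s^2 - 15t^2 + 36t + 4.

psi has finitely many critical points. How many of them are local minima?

psi separates as a function of s plus a function of t, so ∇psi=0 decouples.
∂psi/∂s = 12s(s - 3)(s - 2) = 0 at s ∈ {0, 2, 3}; ∂psi/∂t = 6(t - 3)(t - 2) = 0 at t ∈ {2, 3}.
The Hessian is diagonal: diag(psi_ss, psi_tt). Second derivatives: psi_ss(0)=72, psi_ss(2)=-24, psi_ss(3)=36; psi_tt(2)=-6, psi_tt(3)=6.
Local minima occur where both diagonal entries positive: (0, 3), (3, 3). Count: 2.

2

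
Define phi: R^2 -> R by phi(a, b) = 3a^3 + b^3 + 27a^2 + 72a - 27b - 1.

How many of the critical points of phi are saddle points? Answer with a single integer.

2

phi separates as a function of a plus a function of b, so ∇phi=0 decouples.
∂phi/∂a = 9(a + 2)(a + 4) = 0 at a ∈ {-4, -2}; ∂phi/∂b = 3(b - 3)(b + 3) = 0 at b ∈ {-3, 3}.
The Hessian is diagonal: diag(phi_aa, phi_bb). Second derivatives: phi_aa(-4)=-18, phi_aa(-2)=18; phi_bb(-3)=-18, phi_bb(3)=18.
Saddle points occur where the two diagonal entries have opposite signs: (-4, 3), (-2, -3). Count: 2.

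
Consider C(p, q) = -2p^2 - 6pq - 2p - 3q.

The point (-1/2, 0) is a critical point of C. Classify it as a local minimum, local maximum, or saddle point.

saddle point

The Hessian of C is constant: H = [[-4, -6], [-6, 0]].
det(H) = (-4)·0 − (-6)² = -36.
Since det(H) < 0, H is indefinite and the critical point is a saddle point.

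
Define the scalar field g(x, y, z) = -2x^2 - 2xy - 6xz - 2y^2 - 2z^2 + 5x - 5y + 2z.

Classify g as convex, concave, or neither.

g is quadratic, so its Hessian is the constant matrix H = [[-4, -2, -6], [-2, -4, 0], [-6, 0, -4]].
Leading principal minors: -4, 12, 96.
Neither pattern holds ⇒ H is indefinite ⇒ neither convex nor concave.

neither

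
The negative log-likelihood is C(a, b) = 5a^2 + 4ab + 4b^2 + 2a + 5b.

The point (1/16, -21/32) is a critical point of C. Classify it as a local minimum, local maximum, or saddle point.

local minimum

The Hessian of C is constant: H = [[10, 4], [4, 8]].
det(H) = 10·8 − 4² = 64.
det(H) > 0 and tr(H) = 18 > 0, so H is positive definite and the point is a local minimum.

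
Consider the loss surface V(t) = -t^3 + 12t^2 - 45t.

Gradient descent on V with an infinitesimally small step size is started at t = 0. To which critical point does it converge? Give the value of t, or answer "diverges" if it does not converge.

3

V'(t) = -3(t - 5)(t - 3), so V'(0) = -45.
Gradient descent moves in the -V' direction, i.e. t is increasing.
The nearest critical point in that direction is t = 3, where V'' = 6 > 0 (a local minimum). The iterate converges there.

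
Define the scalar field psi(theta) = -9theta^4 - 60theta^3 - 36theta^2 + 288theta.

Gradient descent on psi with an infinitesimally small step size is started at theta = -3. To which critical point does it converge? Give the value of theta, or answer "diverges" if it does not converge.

-2

psi'(theta) = -36(theta - 1)(theta + 2)(theta + 4), so psi'(-3) = -144.
Gradient descent moves in the -psi' direction, i.e. theta is increasing.
The nearest critical point in that direction is theta = -2, where psi'' = 216 > 0 (a local minimum). The iterate converges there.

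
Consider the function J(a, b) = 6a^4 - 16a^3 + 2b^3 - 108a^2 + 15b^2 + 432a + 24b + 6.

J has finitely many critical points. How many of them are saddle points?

J separates as a function of a plus a function of b, so ∇J=0 decouples.
∂J/∂a = 24(a - 3)(a - 2)(a + 3) = 0 at a ∈ {-3, 2, 3}; ∂J/∂b = 6(b + 1)(b + 4) = 0 at b ∈ {-4, -1}.
The Hessian is diagonal: diag(J_aa, J_bb). Second derivatives: J_aa(-3)=720, J_aa(2)=-120, J_aa(3)=144; J_bb(-4)=-18, J_bb(-1)=18.
Saddle points occur where the two diagonal entries have opposite signs: (-3, -4), (2, -1), (3, -4). Count: 3.

3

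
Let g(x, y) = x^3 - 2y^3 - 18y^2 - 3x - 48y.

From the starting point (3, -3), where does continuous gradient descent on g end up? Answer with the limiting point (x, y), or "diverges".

(1, -4)

g is separable, so gradient descent decouples: x follows -∂g/∂x, y follows -∂g/∂y.
∂g/∂x = 3(x - 1)(x + 1); at x=3 this is 24, so x decreases.
∂g/∂y = -6(y + 2)(y + 4); at y=-3 this is 6, so y decreases.
x converges to its nearest critical value 1 (a local min of the x-part); y converges to -4. The iterate converges to (1, -4).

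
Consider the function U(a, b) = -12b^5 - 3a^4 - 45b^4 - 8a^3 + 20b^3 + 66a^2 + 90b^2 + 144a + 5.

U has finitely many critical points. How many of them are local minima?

2

U separates as a function of a plus a function of b, so ∇U=0 decouples.
∂U/∂a = -12(a - 3)(a + 1)(a + 4) = 0 at a ∈ {-4, -1, 3}; ∂U/∂b = -60b(b - 1)(b + 1)(b + 3) = 0 at b ∈ {-3, -1, 0, 1}.
The Hessian is diagonal: diag(U_aa, U_bb). Second derivatives: U_aa(-4)=-252, U_aa(-1)=144, U_aa(3)=-336; U_bb(-3)=1440, U_bb(-1)=-240, U_bb(0)=180, U_bb(1)=-480.
Local minima occur where both diagonal entries positive: (-1, -3), (-1, 0). Count: 2.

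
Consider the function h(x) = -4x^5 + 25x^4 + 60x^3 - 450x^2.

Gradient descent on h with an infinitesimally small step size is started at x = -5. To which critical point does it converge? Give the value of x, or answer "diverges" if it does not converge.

-3

h'(x) = -20x(x - 5)(x - 3)(x + 3), so h'(-5) = -16000.
Gradient descent moves in the -h' direction, i.e. x is increasing.
The nearest critical point in that direction is x = -3, where h'' = 2880 > 0 (a local minimum). The iterate converges there.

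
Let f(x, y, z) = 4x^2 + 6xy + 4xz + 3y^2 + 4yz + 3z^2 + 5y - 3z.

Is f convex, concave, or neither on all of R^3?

convex

f is quadratic, so its Hessian is the constant matrix H = [[8, 6, 4], [6, 6, 4], [4, 4, 6]].
Leading principal minors: 8, 12, 40.
All positive ⇒ H ≻ 0 ⇒ convex.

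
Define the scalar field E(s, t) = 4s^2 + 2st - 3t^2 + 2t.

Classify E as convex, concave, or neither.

neither

E is quadratic, so its Hessian is the constant matrix H = [[8, 2], [2, -6]].
det(H) = -52, tr(H) = 2.
det(H) < 0, so H is indefinite: neither convex nor concave.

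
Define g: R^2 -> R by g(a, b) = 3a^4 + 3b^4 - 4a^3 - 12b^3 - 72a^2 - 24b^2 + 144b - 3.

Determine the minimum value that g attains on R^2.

g(a,b) separates as P(a) + Q(b) − 3, so its minimum is min P + min Q − 3.
P'(a) = 12a(a - 4)(a + 3) vanishes at a ∈ {-3, 0, 4}; Q'(b) = 12(b - 3)(b - 2)(b + 2) vanishes at b ∈ {-2, 2, 3}.
Local minima of P (where P''>0): P(-3)=-297, P(4)=-640. Local minima of Q: Q(-2)=-240, Q(3)=135.
So the global minimum of g is P(4) + Q(-2) − 3 = -640 − 240 − 3 = -883, attained at (4, -2).

-883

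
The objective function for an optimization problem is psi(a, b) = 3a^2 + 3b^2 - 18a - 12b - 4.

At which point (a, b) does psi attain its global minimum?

psi(a,b) separates as P(a) + Q(b) − 4, so its minimum is min P + min Q − 4.
P'(a) = 6a - 18 vanishes at a ∈ {3}; Q'(b) = 6b - 12 vanishes at b ∈ {2}.
Local minima of P (where P''>0): P(3)=-27. Local minima of Q: Q(2)=-12.
So the global minimum of psi is P(3) + Q(2) − 4 = -27 − 12 − 4 = -43, attained at (3, 2).

(3, 2)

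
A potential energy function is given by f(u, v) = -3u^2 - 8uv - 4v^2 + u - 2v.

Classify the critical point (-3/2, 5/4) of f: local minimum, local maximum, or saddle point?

saddle point

The Hessian of f is constant: H = [[-6, -8], [-8, -8]].
det(H) = (-6)·(-8) − (-8)² = -16.
Since det(H) < 0, H is indefinite and the critical point is a saddle point.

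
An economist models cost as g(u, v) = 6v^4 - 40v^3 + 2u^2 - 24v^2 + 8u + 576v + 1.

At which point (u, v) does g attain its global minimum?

(-2, -2)

g(u,v) separates as P(u) + Q(v) + 1, so its minimum is min P + min Q + 1.
P'(u) = 4u + 8 vanishes at u ∈ {-2}; Q'(v) = 24(v - 4)(v - 3)(v + 2) vanishes at v ∈ {-2, 3, 4}.
Local minima of P (where P''>0): P(-2)=-8. Local minima of Q: Q(-2)=-832, Q(4)=896.
So the global minimum of g is P(-2) + Q(-2) + 1 = -8 − 832 + 1 = -839, attained at (-2, -2).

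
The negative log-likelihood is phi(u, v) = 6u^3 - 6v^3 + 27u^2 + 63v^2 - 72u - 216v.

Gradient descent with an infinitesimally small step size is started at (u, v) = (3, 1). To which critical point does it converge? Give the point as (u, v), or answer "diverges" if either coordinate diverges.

phi is separable, so gradient descent decouples: u follows -∂phi/∂u, v follows -∂phi/∂v.
∂phi/∂u = 18(u - 1)(u + 4); at u=3 this is 252, so u decreases.
∂phi/∂v = -18(v - 4)(v - 3); at v=1 this is -108, so v increases.
u converges to its nearest critical value 1 (a local min of the u-part); v converges to 3. The iterate converges to (1, 3).

(1, 3)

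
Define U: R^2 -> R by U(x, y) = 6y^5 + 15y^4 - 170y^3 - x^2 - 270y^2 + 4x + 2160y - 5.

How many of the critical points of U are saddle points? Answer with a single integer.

U separates as a function of x plus a function of y, so ∇U=0 decouples.
∂U/∂x = -2(x - 2) = 0 at x ∈ {2}; ∂U/∂y = 30(y - 3)(y - 2)(y + 3)(y + 4) = 0 at y ∈ {-4, -3, 2, 3}.
The Hessian is diagonal: diag(U_xx, U_yy). Second derivatives: U_xx(2)=-2; U_yy(-4)=-1260, U_yy(-3)=900, U_yy(2)=-900, U_yy(3)=1260.
Saddle points occur where the two diagonal entries have opposite signs: (2, -3), (2, 3). Count: 2.

2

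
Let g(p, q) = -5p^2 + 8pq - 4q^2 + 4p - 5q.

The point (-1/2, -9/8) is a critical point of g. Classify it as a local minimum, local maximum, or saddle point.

local maximum

The Hessian of g is constant: H = [[-10, 8], [8, -8]].
det(H) = (-10)·(-8) − 8² = 16.
det(H) > 0 and tr(H) = -18 < 0, so H is negative definite and the point is a local maximum.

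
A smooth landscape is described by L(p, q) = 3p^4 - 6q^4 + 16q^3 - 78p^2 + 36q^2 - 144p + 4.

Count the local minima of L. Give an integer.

2

L separates as a function of p plus a function of q, so ∇L=0 decouples.
∂L/∂p = 12(p - 4)(p + 1)(p + 3) = 0 at p ∈ {-3, -1, 4}; ∂L/∂q = -24q(q - 3)(q + 1) = 0 at q ∈ {-1, 0, 3}.
The Hessian is diagonal: diag(L_pp, L_qq). Second derivatives: L_pp(-3)=168, L_pp(-1)=-120, L_pp(4)=420; L_qq(-1)=-96, L_qq(0)=72, L_qq(3)=-288.
Local minima occur where both diagonal entries positive: (-3, 0), (4, 0). Count: 2.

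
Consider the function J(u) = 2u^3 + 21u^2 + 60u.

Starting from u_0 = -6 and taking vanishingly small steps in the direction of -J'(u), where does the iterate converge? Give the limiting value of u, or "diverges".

diverges

J'(u) = 6(u + 2)(u + 5), so J'(-6) = 24.
Gradient descent moves in the -J' direction, i.e. u is decreasing.
There is no critical point below u=-6, and J' keeps the same sign, so the iterate runs off to −∞.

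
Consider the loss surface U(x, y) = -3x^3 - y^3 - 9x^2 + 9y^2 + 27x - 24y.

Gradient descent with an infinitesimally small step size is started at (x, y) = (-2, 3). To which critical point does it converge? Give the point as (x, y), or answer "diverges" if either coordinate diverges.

U is separable, so gradient descent decouples: x follows -∂U/∂x, y follows -∂U/∂y.
∂U/∂x = -9(x - 1)(x + 3); at x=-2 this is 27, so x decreases.
∂U/∂y = -3(y - 4)(y - 2); at y=3 this is 3, so y decreases.
x converges to its nearest critical value -3 (a local min of the x-part); y converges to 2. The iterate converges to (-3, 2).

(-3, 2)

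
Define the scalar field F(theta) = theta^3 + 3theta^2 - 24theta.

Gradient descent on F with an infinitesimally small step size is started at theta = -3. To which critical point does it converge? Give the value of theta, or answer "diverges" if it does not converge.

2

F'(theta) = 3(theta - 2)(theta + 4), so F'(-3) = -15.
Gradient descent moves in the -F' direction, i.e. theta is increasing.
The nearest critical point in that direction is theta = 2, where F'' = 18 > 0 (a local minimum). The iterate converges there.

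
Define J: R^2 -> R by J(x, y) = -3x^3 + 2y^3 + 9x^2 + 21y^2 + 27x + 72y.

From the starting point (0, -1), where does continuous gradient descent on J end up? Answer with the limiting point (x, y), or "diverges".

(-1, -3)

J is separable, so gradient descent decouples: x follows -∂J/∂x, y follows -∂J/∂y.
∂J/∂x = -9(x - 3)(x + 1); at x=0 this is 27, so x decreases.
∂J/∂y = 6(y + 3)(y + 4); at y=-1 this is 36, so y decreases.
x converges to its nearest critical value -1 (a local min of the x-part); y converges to -3. The iterate converges to (-1, -3).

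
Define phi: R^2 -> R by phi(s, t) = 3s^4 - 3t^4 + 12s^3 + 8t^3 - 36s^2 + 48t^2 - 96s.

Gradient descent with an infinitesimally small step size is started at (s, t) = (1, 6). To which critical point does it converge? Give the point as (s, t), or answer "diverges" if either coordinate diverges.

diverges

phi is separable, so gradient descent decouples: s follows -∂phi/∂s, t follows -∂phi/∂t.
∂phi/∂s = 12(s - 2)(s + 1)(s + 4); at s=1 this is -120, so s increases.
∂phi/∂t = -12t(t - 4)(t + 2); at t=6 this is -1152, so t increases.
The t-coordinate has no critical point in that direction and runs off to infinity.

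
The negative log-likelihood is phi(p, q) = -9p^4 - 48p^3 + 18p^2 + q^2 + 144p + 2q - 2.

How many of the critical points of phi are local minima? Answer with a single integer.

phi separates as a function of p plus a function of q, so ∇phi=0 decouples.
∂phi/∂p = -36(p - 1)(p + 1)(p + 4) = 0 at p ∈ {-4, -1, 1}; ∂phi/∂q = 2(q + 1) = 0 at q ∈ {-1}.
The Hessian is diagonal: diag(phi_pp, phi_qq). Second derivatives: phi_pp(-4)=-540, phi_pp(-1)=216, phi_pp(1)=-360; phi_qq(-1)=2.
Local minima occur where both diagonal entries positive: (-1, -1). Count: 1.

1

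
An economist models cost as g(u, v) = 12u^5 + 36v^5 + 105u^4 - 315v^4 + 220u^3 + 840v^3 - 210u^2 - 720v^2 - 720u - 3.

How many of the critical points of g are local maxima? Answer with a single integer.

g separates as a function of u plus a function of v, so ∇g=0 decouples.
∂g/∂u = 60(u - 1)(u + 1)(u + 3)(u + 4) = 0 at u ∈ {-4, -3, -1, 1}; ∂g/∂v = 180v(v - 4)(v - 2)(v - 1) = 0 at v ∈ {0, 1, 2, 4}.
The Hessian is diagonal: diag(g_uu, g_vv). Second derivatives: g_uu(-4)=-900, g_uu(-3)=480, g_uu(-1)=-720, g_uu(1)=2400; g_vv(0)=-1440, g_vv(1)=540, g_vv(2)=-720, g_vv(4)=4320.
Local maxima occur where both diagonal entries negative: (-4, 0), (-4, 2), (-1, 0), (-1, 2). Count: 4.

4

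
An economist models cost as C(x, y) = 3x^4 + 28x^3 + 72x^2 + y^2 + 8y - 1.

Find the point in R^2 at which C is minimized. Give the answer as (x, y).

(0, -4)

C(x,y) separates as P(x) + Q(y) − 1, so its minimum is min P + min Q − 1.
P'(x) = 12x(x + 3)(x + 4) vanishes at x ∈ {-4, -3, 0}; Q'(y) = 2y + 8 vanishes at y ∈ {-4}.
Local minima of P (where P''>0): P(-4)=128, P(0)=0. Local minima of Q: Q(-4)=-16.
So the global minimum of C is P(0) + Q(-4) − 1 = 0 − 16 − 1 = -17, attained at (0, -4).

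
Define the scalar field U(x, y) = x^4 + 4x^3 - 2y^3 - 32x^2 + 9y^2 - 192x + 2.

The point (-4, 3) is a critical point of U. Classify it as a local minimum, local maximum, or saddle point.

saddle point

The mixed partial ∂²U/∂x∂y is 0, so the Hessian at any point is diag(U_xx, U_yy) = diag(4(3x^2 + 6x - 16), 6(-2y + 3)).
At (-4, 3): H = diag(32, -18).
The eigenvalues have opposite signs, so H is indefinite: a saddle point.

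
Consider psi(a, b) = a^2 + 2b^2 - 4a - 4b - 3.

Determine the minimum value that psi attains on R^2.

-9

psi(a,b) separates as P(a) + Q(b) − 3, so its minimum is min P + min Q − 3.
P'(a) = 2a - 4 vanishes at a ∈ {2}; Q'(b) = 4b - 4 vanishes at b ∈ {1}.
Local minima of P (where P''>0): P(2)=-4. Local minima of Q: Q(1)=-2.
So the global minimum of psi is P(2) + Q(1) − 3 = -4 − 2 − 3 = -9, attained at (2, 1).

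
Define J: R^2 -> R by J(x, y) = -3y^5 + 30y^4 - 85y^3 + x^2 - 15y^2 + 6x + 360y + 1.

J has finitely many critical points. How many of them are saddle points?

2

J separates as a function of x plus a function of y, so ∇J=0 decouples.
∂J/∂x = 2(x + 3) = 0 at x ∈ {-3}; ∂J/∂y = -15(y - 4)(y - 3)(y - 2)(y + 1) = 0 at y ∈ {-1, 2, 3, 4}.
The Hessian is diagonal: diag(J_xx, J_yy). Second derivatives: J_xx(-3)=2; J_yy(-1)=900, J_yy(2)=-90, J_yy(3)=60, J_yy(4)=-150.
Saddle points occur where the two diagonal entries have opposite signs: (-3, 2), (-3, 4). Count: 2.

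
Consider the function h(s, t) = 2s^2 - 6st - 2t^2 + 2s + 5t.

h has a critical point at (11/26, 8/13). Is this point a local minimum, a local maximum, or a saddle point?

The Hessian of h is constant: H = [[4, -6], [-6, -4]].
det(H) = 4·(-4) − (-6)² = -52.
Since det(H) < 0, H is indefinite and the critical point is a saddle point.

saddle point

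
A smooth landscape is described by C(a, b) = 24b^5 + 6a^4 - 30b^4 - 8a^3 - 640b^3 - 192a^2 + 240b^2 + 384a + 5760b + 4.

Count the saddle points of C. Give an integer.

6

C separates as a function of a plus a function of b, so ∇C=0 decouples.
∂C/∂a = 24(a - 4)(a - 1)(a + 4) = 0 at a ∈ {-4, 1, 4}; ∂C/∂b = 120(b - 4)(b - 2)(b + 2)(b + 3) = 0 at b ∈ {-3, -2, 2, 4}.
The Hessian is diagonal: diag(C_aa, C_bb). Second derivatives: C_aa(-4)=960, C_aa(1)=-360, C_aa(4)=576; C_bb(-3)=-4200, C_bb(-2)=2880, C_bb(2)=-4800, C_bb(4)=10080.
Saddle points occur where the two diagonal entries have opposite signs: (-4, -3), (-4, 2), (1, -2), (1, 4), (4, -3), (4, 2). Count: 6.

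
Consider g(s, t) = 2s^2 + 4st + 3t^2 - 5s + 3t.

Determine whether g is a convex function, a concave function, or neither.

convex

g is quadratic, so its Hessian is the constant matrix H = [[4, 4], [4, 6]].
det(H) = 8, tr(H) = 10.
det(H) > 0 and tr(H) > 0, so H is positive definite everywhere: convex.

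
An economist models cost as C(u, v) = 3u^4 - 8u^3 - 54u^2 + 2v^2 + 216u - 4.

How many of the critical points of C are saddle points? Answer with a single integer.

C separates as a function of u plus a function of v, so ∇C=0 decouples.
∂C/∂u = 12(u - 3)(u - 2)(u + 3) = 0 at u ∈ {-3, 2, 3}; ∂C/∂v = 4v = 0 at v ∈ {0}.
The Hessian is diagonal: diag(C_uu, C_vv). Second derivatives: C_uu(-3)=360, C_uu(2)=-60, C_uu(3)=72; C_vv(0)=4.
Saddle points occur where the two diagonal entries have opposite signs: (2, 0). Count: 1.

1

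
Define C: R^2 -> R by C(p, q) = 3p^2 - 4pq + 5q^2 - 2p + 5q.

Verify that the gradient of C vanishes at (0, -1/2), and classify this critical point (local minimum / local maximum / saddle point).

local minimum

∇C = (6p - 4q - 2, -4p + 10q + 5); substituting (0, -1/2) gives ∇C = (0, 0), so (0, -1/2) is indeed a critical point.
The Hessian of C is constant: H = [[6, -4], [-4, 10]].
det(H) = 6·10 − (-4)² = 44.
det(H) > 0 and tr(H) = 16 > 0, so H is positive definite and the point is a local minimum.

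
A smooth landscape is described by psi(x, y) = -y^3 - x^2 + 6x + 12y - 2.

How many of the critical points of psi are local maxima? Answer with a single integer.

psi separates as a function of x plus a function of y, so ∇psi=0 decouples.
∂psi/∂x = -2(x - 3) = 0 at x ∈ {3}; ∂psi/∂y = -3(y - 2)(y + 2) = 0 at y ∈ {-2, 2}.
The Hessian is diagonal: diag(psi_xx, psi_yy). Second derivatives: psi_xx(3)=-2; psi_yy(-2)=12, psi_yy(2)=-12.
Local maxima occur where both diagonal entries negative: (3, 2). Count: 1.

1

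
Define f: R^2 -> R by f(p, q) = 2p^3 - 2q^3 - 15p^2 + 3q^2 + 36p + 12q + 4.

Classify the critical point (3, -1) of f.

local minimum

The mixed partial ∂²f/∂p∂q is 0, so the Hessian at any point is diag(f_pp, f_qq) = diag(6(2p - 5), 6(-2q + 1)).
At (3, -1): H = diag(6, 18).
Both eigenvalues are positive, so H is positive definite: a local minimum.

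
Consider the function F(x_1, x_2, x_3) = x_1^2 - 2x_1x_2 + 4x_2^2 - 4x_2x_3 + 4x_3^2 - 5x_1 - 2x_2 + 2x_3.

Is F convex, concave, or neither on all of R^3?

F is quadratic, so its Hessian is the constant matrix H = [[2, -2, 0], [-2, 8, -4], [0, -4, 8]].
Leading principal minors: 2, 12, 64.
All positive ⇒ H ≻ 0 ⇒ convex.

convex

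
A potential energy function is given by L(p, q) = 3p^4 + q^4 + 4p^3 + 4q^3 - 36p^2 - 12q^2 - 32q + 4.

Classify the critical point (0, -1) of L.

local maximum

The mixed partial ∂²L/∂p∂q is 0, so the Hessian at any point is diag(L_pp, L_qq) = diag(12(3p^2 + 2p - 6), 12(q^2 + 2q - 2)).
At (0, -1): H = diag(-72, -36).
Both eigenvalues are negative, so H is negative definite: a local maximum.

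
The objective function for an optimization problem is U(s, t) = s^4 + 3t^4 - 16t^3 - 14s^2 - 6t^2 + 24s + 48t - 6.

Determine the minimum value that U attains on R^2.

-283

U(s,t) separates as P(s) + Q(t) − 6, so its minimum is min P + min Q − 6.
P'(s) = 4(s - 2)(s - 1)(s + 3) vanishes at s ∈ {-3, 1, 2}; Q'(t) = 12(t - 4)(t - 1)(t + 1) vanishes at t ∈ {-1, 1, 4}.
Local minima of P (where P''>0): P(-3)=-117, P(2)=8. Local minima of Q: Q(-1)=-35, Q(4)=-160.
So the global minimum of U is P(-3) + Q(4) − 6 = -117 − 160 − 6 = -283, attained at (-3, 4).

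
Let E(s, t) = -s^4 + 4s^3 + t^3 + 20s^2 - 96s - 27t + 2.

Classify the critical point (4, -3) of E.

local maximum

The mixed partial ∂²E/∂s∂t is 0, so the Hessian at any point is diag(E_ss, E_tt) = diag(4(-3s^2 + 6s + 10), 6t).
At (4, -3): H = diag(-56, -18).
Both eigenvalues are negative, so H is negative definite: a local maximum.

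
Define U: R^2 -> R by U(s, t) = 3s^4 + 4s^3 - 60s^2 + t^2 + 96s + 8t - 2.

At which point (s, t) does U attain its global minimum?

(-4, -4)

U(s,t) separates as P(s) + Q(t) − 2, so its minimum is min P + min Q − 2.
P'(s) = 12(s - 2)(s - 1)(s + 4) vanishes at s ∈ {-4, 1, 2}; Q'(t) = 2(t + 4) vanishes at t ∈ {-4}.
Local minima of P (where P''>0): P(-4)=-832, P(2)=32. Local minima of Q: Q(-4)=-16.
So the global minimum of U is P(-4) + Q(-4) − 2 = -832 − 16 − 2 = -850, attained at (-4, -4).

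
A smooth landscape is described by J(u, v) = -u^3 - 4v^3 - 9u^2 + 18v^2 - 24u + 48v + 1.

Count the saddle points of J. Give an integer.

J separates as a function of u plus a function of v, so ∇J=0 decouples.
∂J/∂u = -3(u + 2)(u + 4) = 0 at u ∈ {-4, -2}; ∂J/∂v = -12(v - 4)(v + 1) = 0 at v ∈ {-1, 4}.
The Hessian is diagonal: diag(J_uu, J_vv). Second derivatives: J_uu(-4)=6, J_uu(-2)=-6; J_vv(-1)=60, J_vv(4)=-60.
Saddle points occur where the two diagonal entries have opposite signs: (-4, 4), (-2, -1). Count: 2.

2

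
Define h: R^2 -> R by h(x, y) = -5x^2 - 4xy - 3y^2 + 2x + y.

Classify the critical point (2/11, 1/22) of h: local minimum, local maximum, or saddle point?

The Hessian of h is constant: H = [[-10, -4], [-4, -6]].
det(H) = (-10)·(-6) − (-4)² = 44.
det(H) > 0 and tr(H) = -16 < 0, so H is negative definite and the point is a local maximum.

local maximum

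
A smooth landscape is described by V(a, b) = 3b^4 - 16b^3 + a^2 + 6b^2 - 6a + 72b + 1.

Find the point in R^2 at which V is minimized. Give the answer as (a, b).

(3, -1)

V(a,b) separates as P(a) + Q(b) + 1, so its minimum is min P + min Q + 1.
P'(a) = 2a - 6 vanishes at a ∈ {3}; Q'(b) = 12(b - 3)(b - 2)(b + 1) vanishes at b ∈ {-1, 2, 3}.
Local minima of P (where P''>0): P(3)=-9. Local minima of Q: Q(-1)=-47, Q(3)=81.
So the global minimum of V is P(3) + Q(-1) + 1 = -9 − 47 + 1 = -55, attained at (3, -1).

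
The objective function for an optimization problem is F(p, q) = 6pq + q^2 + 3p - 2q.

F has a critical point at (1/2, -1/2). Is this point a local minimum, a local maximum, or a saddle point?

saddle point

The Hessian of F is constant: H = [[0, 6], [6, 2]].
det(H) = 0·2 − 6² = -36.
Since det(H) < 0, H is indefinite and the critical point is a saddle point.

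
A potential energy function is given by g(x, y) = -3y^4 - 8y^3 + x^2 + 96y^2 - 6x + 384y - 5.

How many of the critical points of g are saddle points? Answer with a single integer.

g separates as a function of x plus a function of y, so ∇g=0 decouples.
∂g/∂x = 2(x - 3) = 0 at x ∈ {3}; ∂g/∂y = -12(y - 4)(y + 2)(y + 4) = 0 at y ∈ {-4, -2, 4}.
The Hessian is diagonal: diag(g_xx, g_yy). Second derivatives: g_xx(3)=2; g_yy(-4)=-192, g_yy(-2)=144, g_yy(4)=-576.
Saddle points occur where the two diagonal entries have opposite signs: (3, -4), (3, 4). Count: 2.

2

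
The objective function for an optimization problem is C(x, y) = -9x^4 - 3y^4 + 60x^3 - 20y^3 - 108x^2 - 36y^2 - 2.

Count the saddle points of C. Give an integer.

C separates as a function of x plus a function of y, so ∇C=0 decouples.
∂C/∂x = -36x(x - 3)(x - 2) = 0 at x ∈ {0, 2, 3}; ∂C/∂y = -12y(y + 2)(y + 3) = 0 at y ∈ {-3, -2, 0}.
The Hessian is diagonal: diag(C_xx, C_yy). Second derivatives: C_xx(0)=-216, C_xx(2)=72, C_xx(3)=-108; C_yy(-3)=-36, C_yy(-2)=24, C_yy(0)=-72.
Saddle points occur where the two diagonal entries have opposite signs: (0, -2), (2, -3), (2, 0), (3, -2). Count: 4.

4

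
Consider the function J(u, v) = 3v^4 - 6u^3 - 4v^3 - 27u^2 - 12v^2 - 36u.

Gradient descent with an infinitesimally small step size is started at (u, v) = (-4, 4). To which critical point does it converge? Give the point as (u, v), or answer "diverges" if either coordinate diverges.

J is separable, so gradient descent decouples: u follows -∂J/∂u, v follows -∂J/∂v.
∂J/∂u = -18(u + 1)(u + 2); at u=-4 this is -108, so u increases.
∂J/∂v = 12v(v - 2)(v + 1); at v=4 this is 480, so v decreases.
u converges to its nearest critical value -2 (a local min of the u-part); v converges to 2. The iterate converges to (-2, 2).

(-2, 2)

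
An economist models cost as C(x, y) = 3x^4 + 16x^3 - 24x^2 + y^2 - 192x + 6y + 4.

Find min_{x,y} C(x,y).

-309

C(x,y) separates as P(x) + Q(y) + 4, so its minimum is min P + min Q + 4.
P'(x) = 12(x - 2)(x + 2)(x + 4) vanishes at x ∈ {-4, -2, 2}; Q'(y) = 2y + 6 vanishes at y ∈ {-3}.
Local minima of P (where P''>0): P(-4)=128, P(2)=-304. Local minima of Q: Q(-3)=-9.
So the global minimum of C is P(2) + Q(-3) + 4 = -304 − 9 + 4 = -309, attained at (2, -3).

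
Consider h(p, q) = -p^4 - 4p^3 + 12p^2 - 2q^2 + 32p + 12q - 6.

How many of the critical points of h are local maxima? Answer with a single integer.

2

h separates as a function of p plus a function of q, so ∇h=0 decouples.
∂h/∂p = -4(p - 2)(p + 1)(p + 4) = 0 at p ∈ {-4, -1, 2}; ∂h/∂q = -4(q - 3) = 0 at q ∈ {3}.
The Hessian is diagonal: diag(h_pp, h_qq). Second derivatives: h_pp(-4)=-72, h_pp(-1)=36, h_pp(2)=-72; h_qq(3)=-4.
Local maxima occur where both diagonal entries negative: (-4, 3), (2, 3). Count: 2.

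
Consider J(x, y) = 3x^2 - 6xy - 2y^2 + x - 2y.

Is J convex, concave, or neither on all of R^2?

J is quadratic, so its Hessian is the constant matrix H = [[6, -6], [-6, -4]].
det(H) = -60, tr(H) = 2.
det(H) < 0, so H is indefinite: neither convex nor concave.

neither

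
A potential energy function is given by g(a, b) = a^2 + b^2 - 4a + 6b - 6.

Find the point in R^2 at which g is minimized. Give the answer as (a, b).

(2, -3)

g(a,b) separates as P(a) + Q(b) − 6, so its minimum is min P + min Q − 6.
P'(a) = 2a - 4 vanishes at a ∈ {2}; Q'(b) = 2b + 6 vanishes at b ∈ {-3}.
Local minima of P (where P''>0): P(2)=-4. Local minima of Q: Q(-3)=-9.
So the global minimum of g is P(2) + Q(-3) − 6 = -4 − 9 − 6 = -19, attained at (2, -3).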